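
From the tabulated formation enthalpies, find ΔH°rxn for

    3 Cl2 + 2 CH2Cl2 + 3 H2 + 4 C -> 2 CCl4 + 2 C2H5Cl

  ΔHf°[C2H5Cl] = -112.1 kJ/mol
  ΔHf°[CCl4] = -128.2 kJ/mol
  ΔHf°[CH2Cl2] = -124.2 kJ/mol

ΔH°rxn = Σ nΔHf°(products) − Σ nΔHf°(reactants).
Products: 2·(-128.2) + 2·(-112.1) = -480.6
Reactants: 3·(+0.0) + 2·(-124.2) + 3·(+0.0) + 4·(+0.0) = -248.4
ΔH°rxn = (-480.6) − (-248.4) = -232.2 kJ/mol

ΔH°rxn = -232.2 kJ/mol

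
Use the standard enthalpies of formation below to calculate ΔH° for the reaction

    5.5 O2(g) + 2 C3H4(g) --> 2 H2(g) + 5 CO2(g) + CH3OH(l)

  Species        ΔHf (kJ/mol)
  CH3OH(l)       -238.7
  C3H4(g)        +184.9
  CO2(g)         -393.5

ΔH° = -2576.0 kJ/mol

ΔH°rxn = Σ nΔHf°(products) − Σ nΔHf°(reactants).
Products: 2·(+0.0) + 5·(-393.5) + 1·(-238.7) = -2206.2
Reactants: 11/2·(+0.0) + 2·(+184.9) = +369.8
ΔH° = (-2206.2) − (+369.8) = -2576.0 kJ/mol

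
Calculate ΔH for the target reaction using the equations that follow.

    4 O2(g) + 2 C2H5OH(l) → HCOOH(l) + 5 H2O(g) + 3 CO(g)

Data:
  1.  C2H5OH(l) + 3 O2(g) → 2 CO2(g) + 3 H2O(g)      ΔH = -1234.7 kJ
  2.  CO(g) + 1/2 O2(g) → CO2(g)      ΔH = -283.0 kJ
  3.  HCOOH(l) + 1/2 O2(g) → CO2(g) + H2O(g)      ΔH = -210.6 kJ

eq. 1 × 2: (2)·(-1234.7) = -2469.4 kJ
eq. 2 reversed and × 3: (-3)·(-283.0) = +849.0 kJ
eq. 3 reversed: +210.6 kJ
Combining the equations, ΔH = (-2469.4) + (+849.0) + (+210.6) = -1409.8 kJ

ΔH = -1409.8 kJ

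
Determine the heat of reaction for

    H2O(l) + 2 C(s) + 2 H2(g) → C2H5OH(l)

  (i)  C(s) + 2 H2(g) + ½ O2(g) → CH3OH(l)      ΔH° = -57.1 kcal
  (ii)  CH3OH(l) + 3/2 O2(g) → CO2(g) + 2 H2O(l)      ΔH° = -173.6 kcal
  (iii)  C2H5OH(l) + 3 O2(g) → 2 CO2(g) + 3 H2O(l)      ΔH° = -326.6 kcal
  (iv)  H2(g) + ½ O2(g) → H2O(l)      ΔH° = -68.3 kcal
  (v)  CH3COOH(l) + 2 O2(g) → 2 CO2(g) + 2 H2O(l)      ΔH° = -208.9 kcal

ΔH° = 1.8 kcal

(i) × 2 (scale by 2 for the 2 C(s)): (2)·(-57.1) = -114.2 kcal
(ii) × 2: (2)·(-173.6) = -347.2 kcal
(iii) reversed (C2H5OH(l) must end up as a product): +326.6 kcal
(iv) reversed and × 2: (-2)·(-68.3) = +136.6 kcal
(v): not needed (CH3COOH(l) appears nowhere else).
Since enthalpy is a state function, ΔH° = (-114.2) + (-347.2) + (+326.6) + (+136.6) = 1.8 kcal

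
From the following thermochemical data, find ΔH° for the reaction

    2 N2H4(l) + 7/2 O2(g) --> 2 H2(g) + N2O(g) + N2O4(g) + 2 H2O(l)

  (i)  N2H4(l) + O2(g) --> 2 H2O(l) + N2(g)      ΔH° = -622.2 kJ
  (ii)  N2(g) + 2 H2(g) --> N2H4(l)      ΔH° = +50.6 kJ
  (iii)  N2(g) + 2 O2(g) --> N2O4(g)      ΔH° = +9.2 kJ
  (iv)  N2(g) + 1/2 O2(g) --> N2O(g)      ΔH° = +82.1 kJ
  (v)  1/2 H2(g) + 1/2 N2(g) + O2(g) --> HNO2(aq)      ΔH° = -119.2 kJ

ΔH° = -581.5 kJ

(i) as written: -622.2 kJ
(ii) reversed: -50.6 kJ
(iii) as written: +9.2 kJ
(iv) as written: +82.1 kJ
(v): not needed.
Since enthalpy is a state function, ΔH° = (1)·(-622.2) + (-1)·(+50.6) + (1)·(+9.2) + (1)·(+82.1) = -581.5 kJ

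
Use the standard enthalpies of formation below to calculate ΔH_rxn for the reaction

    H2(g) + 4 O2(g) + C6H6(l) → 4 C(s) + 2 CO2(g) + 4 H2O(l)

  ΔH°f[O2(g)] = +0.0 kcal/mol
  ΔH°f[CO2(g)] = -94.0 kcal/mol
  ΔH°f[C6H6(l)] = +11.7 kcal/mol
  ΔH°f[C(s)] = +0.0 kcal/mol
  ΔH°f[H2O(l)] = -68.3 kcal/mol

ΔH_rxn = -472.9 kcal/mol

ΔH°rxn = Σ nΔHf°(products) − Σ nΔHf°(reactants).
Products: 4·(+0.0) + 2·(-94.0) + 4·(-68.3) = -461.2
Reactants: 1·(+0.0) + 4·(+0.0) + 1·(+11.7) = +11.7
ΔH_rxn = (-461.2) − (+11.7) = -472.9 kcal/mol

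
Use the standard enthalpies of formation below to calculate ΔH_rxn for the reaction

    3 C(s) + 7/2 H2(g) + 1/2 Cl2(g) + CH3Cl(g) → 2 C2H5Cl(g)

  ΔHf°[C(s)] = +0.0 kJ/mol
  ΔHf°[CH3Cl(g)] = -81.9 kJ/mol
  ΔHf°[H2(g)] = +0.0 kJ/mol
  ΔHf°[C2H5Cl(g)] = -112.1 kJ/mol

ΔH°rxn = Σ nΔHf°(products) − Σ nΔHf°(reactants).
Products: 2·(-112.1) = -224.2
Reactants: 3·(+0.0) + 7/2·(+0.0) + 1/2·(+0.0) + 1·(-81.9) = -81.9
ΔH_rxn = (-224.2) − (-81.9) = -142.3 kJ/mol

ΔH_rxn = -142.3 kJ/mol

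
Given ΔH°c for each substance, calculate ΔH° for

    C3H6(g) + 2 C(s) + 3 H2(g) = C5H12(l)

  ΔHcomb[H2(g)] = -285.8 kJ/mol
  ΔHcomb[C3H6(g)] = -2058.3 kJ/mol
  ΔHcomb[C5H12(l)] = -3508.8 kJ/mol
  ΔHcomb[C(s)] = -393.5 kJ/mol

ΔH° = -193.9 kJ/mol

With combustion enthalpies, reactants minus products:
= [1·(-2058.3) + 2·(-393.5) + 3·(-285.8)] − [1·(-3508.8)]
= -193.9 kJ/mol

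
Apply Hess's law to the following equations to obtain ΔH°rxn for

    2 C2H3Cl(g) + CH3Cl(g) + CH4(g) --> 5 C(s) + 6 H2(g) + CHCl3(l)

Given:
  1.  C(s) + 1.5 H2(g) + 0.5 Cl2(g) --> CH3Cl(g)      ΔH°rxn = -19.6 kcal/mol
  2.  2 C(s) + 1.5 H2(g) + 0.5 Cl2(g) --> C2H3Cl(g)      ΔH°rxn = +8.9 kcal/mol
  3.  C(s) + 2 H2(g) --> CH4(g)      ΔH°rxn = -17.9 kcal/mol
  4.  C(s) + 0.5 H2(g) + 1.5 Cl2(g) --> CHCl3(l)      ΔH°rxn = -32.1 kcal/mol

eq. 1 reversed (reverse to put CH3Cl(g) on the reactant side): +19.6 kcal/mol
eq. 2 reversed and × 2 (C2H3Cl(g) must end up as a reactant; scale by 2 for the 2 C2H3Cl(g)): (-2)·(+8.9) = -17.8 kcal/mol
eq. 3 reversed (CH4(g) must end up as a reactant): +17.9 kcal/mol
eq. 4 as written (CHCl3(l) already on the product side): -32.1 kcal/mol
ΔH°rxn = (+19.6) + (-17.8) + (+17.9) + (-32.1) = -12.4 kcal/mol

ΔH°rxn = -12.4 kcal/mol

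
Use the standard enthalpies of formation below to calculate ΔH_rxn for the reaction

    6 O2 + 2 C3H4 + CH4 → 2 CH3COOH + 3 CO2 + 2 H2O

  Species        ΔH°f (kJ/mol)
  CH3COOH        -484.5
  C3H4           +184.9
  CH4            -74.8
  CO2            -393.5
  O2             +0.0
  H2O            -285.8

Products: 2·(-484.5) + 3·(-393.5) + 2·(-285.8) = -2721.1
Reactants: 6·(+0.0) + 2·(+184.9) + 1·(-74.8) = +295.0
ΔH_rxn = (-2721.1) − (+295.0) = -3016.1 kJ/mol

ΔH_rxn = -3016.1 kJ/mol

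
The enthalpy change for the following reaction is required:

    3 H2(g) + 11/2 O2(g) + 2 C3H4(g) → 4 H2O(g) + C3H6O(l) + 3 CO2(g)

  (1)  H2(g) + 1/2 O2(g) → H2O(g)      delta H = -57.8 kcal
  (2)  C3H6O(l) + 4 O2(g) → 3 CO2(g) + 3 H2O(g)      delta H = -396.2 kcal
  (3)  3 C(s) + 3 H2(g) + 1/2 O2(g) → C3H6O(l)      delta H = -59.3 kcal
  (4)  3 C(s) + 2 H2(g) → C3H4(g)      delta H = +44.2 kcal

(1) as written: -57.8 kcal
(2) as written (CO2(g) already on the product side): -396.2 kcal
(3) × 2: (2)·(-59.3) = -118.6 kcal
(4) reversed and × 2 (C3H4(g) must end up as a reactant; ×2 to match 2 C3H4(g) in the target): (-2)·(+44.2) = -88.4 kcal
Since enthalpy is a state function, delta H = (1)·(-57.8) + (1)·(-396.2) + (2)·(-59.3) + (-2)·(+44.2) = -661.0 kcal

delta H = -661.0 kcal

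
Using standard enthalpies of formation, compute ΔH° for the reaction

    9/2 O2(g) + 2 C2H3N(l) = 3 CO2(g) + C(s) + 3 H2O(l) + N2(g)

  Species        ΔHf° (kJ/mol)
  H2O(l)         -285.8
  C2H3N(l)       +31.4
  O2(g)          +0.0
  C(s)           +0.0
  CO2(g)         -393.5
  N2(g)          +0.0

Products: 3·(-393.5) + 1·(+0.0) + 3·(-285.8) + 1·(+0.0) = -2037.9
Reactants: 9/2·(+0.0) + 2·(+31.4) = +62.8
ΔH° = (-2037.9) − (+62.8) = -2100.7 kJ/mol

ΔH° = -2100.7 kJ/mol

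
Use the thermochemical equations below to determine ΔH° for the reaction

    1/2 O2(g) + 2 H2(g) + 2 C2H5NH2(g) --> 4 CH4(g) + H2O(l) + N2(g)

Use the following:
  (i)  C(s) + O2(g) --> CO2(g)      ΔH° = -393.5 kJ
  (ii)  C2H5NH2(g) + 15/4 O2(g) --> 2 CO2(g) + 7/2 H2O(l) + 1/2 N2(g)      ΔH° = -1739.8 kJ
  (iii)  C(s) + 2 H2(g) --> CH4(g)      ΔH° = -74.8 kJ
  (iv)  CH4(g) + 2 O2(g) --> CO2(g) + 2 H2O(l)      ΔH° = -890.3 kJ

(i) reversed: +393.5 kJ
(ii) × 2 (×2 to match 2 C2H5NH2(g) in the target): (2)·(-1739.8) = -3479.6 kJ
(iii) as written (H2(g) already on the reactant side): -74.8 kJ
(iv) reversed and × 3: (-3)·(-890.3) = +2670.9 kJ
Combining the equations, ΔH° = (+393.5) + (-3479.6) + (-74.8) + (+2670.9) = -490.0 kJ

ΔH° = -490.0 kJ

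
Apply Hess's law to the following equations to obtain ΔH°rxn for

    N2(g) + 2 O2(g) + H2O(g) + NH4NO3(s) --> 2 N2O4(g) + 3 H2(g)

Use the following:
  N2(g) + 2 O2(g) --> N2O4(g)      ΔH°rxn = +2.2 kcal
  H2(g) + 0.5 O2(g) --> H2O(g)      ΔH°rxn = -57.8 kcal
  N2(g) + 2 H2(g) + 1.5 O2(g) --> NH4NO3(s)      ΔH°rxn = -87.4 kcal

ΔH°rxn = 149.6 kcal

equation 1 × 2: (2)·(+2.2) = +4.4 kcal
equation 2 reversed: +57.8 kcal
equation 3 reversed: +87.4 kcal
Since enthalpy is a state function, ΔH°rxn = (2)·(+2.2) + (-1)·(-57.8) + (-1)·(-87.4) = 149.6 kcal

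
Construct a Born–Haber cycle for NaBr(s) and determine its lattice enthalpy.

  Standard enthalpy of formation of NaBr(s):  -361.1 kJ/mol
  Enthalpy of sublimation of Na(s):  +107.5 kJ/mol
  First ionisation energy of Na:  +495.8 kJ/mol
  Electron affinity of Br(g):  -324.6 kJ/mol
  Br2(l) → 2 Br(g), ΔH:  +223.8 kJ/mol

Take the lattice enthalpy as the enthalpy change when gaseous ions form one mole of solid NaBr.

U = -751.7 kJ/mol

ΔHf° = 1·ΔHsub + 1·(ΣIE) + 1/2·D(Br2) + 1·EA + U
-361.1 = 1·(+107.5) + 1·(+495.8) + 1/2·(+223.8) + 1·(-324.6) + U
U = -361.1 − (+390.6) = -751.7 kJ/mol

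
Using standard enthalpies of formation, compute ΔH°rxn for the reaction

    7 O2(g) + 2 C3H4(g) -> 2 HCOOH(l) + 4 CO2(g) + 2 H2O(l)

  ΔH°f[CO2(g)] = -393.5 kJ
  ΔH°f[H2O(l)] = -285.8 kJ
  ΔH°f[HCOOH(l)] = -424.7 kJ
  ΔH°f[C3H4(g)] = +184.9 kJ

ΔH°rxn = -3364.8 kJ

Products: 2·(-424.7) + 4·(-393.5) + 2·(-285.8) = -2995.0
Reactants: 7·(+0.0) + 2·(+184.9) = +369.8
ΔH°rxn = (-2995.0) − (+369.8) = -3364.8 kJ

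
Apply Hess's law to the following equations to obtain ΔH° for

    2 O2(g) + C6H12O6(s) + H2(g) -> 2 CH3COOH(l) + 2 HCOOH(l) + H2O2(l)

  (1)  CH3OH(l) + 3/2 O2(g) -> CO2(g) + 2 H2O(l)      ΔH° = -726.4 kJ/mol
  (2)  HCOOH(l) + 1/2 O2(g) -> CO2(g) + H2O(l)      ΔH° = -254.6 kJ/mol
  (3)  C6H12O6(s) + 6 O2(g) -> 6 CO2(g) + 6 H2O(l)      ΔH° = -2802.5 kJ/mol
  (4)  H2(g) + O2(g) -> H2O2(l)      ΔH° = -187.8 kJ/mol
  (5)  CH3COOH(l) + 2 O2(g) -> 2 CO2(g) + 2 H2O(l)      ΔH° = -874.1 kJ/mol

(1): not needed (CH3OH(l) appears nowhere else).
(2) reversed and × 2 (reverse to put HCOOH(l) on the product side; scale by 2 for the 2 HCOOH(l)): (-2)·(-254.6) = +509.2 kJ/mol
(3) as written (C6H12O6(s) already on the reactant side): -2802.5 kJ/mol
(4) as written (H2O2(l) already on the product side): -187.8 kJ/mol
(5) reversed and × 2 (CH3COOH(l) must end up as a product; scale by 2 for the 2 CH3COOH(l)): (-2)·(-874.1) = +1748.2 kJ/mol
ΔH° = (-2)·(-254.6) + (1)·(-2802.5) + (1)·(-187.8) + (-2)·(-874.1) = -732.9 kJ/mol

ΔH° = -732.9 kJ/mol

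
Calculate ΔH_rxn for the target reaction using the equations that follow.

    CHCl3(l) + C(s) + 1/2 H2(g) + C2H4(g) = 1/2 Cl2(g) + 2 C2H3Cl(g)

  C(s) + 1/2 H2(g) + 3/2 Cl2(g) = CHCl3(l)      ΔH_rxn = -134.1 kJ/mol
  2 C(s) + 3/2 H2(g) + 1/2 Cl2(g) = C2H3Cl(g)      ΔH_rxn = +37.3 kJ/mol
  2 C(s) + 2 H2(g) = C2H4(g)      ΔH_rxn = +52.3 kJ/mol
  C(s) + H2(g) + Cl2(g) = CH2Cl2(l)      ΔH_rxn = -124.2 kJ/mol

equation 1 reversed: +134.1 kJ/mol
equation 2 × 2: (2)·(+37.3) = +74.6 kJ/mol
equation 3 reversed: -52.3 kJ/mol
equation 4: not needed.
By Hess's law, ΔH_rxn = (-1)·(-134.1) + (2)·(+37.3) + (-1)·(+52.3) = 156.4 kJ/mol

ΔH_rxn = 156.4 kJ/mol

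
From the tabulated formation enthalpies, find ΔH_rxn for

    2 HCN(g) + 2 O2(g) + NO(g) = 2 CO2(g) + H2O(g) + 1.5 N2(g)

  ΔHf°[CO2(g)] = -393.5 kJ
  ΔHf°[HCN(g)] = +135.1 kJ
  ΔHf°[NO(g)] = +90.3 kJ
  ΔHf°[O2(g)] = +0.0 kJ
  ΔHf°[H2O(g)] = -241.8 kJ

ΔH_rxn = -1389.3 kJ

Products: 2·(-393.5) + 1·(-241.8) + 3/2·(+0.0) = -1028.8
Reactants: 2·(+135.1) + 2·(+0.0) + 1·(+90.3) = +360.5
ΔH_rxn = (-1028.8) − (+360.5) = -1389.3 kJ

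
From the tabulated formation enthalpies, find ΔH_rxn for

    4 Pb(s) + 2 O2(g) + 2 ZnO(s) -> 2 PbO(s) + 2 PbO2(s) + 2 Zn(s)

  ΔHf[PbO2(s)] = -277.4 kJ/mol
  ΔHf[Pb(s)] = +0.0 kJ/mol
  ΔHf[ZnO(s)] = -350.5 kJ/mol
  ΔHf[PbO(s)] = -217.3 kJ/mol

ΔH_rxn = -288.4 kJ/mol

ΔH°rxn = Σ nΔHf°(products) − Σ nΔHf°(reactants).
Products: 2·(-217.3) + 2·(-277.4) + 2·(+0.0) = -989.4
Reactants: 4·(+0.0) + 2·(+0.0) + 2·(-350.5) = -701.0
ΔH_rxn = (-989.4) − (-701.0) = -288.4 kJ/mol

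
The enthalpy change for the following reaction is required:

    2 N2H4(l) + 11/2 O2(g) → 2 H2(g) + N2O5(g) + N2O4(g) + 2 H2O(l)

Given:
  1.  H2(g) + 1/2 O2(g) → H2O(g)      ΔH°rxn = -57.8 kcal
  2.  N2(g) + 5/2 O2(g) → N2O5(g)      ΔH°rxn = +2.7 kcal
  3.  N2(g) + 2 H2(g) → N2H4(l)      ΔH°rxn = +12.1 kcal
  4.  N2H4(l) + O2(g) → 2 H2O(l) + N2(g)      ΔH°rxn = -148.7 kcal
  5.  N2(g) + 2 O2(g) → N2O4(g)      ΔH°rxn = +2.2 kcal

eq. 1: not needed.
eq. 2 as written: +2.7 kcal
eq. 3 reversed: -12.1 kcal
eq. 4 as written: -148.7 kcal
eq. 5 as written: +2.2 kcal
ΔH°rxn = (+2.7) + (-12.1) + (-148.7) + (+2.2) = -155.9 kcal

ΔH°rxn = -155.9 kcal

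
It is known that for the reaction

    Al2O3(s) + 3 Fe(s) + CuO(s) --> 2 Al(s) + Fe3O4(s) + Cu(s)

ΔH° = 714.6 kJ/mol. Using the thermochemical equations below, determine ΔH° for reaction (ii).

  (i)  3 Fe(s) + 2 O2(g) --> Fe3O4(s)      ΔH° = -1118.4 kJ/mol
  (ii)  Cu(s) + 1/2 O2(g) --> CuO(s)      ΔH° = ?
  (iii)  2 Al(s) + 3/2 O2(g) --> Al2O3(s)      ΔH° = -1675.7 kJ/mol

ΔH° = -157.3 kJ/mol

(i) as written: -1118.4 kJ/mol
(ii) reversed: contributes −x
(iii) reversed: +1675.7 kJ/mol
+714.6 = (-1118.4) + (+1675.7) − x
x = (+714.6 − (+557.3)) / (-1) = -157.3 kJ/mol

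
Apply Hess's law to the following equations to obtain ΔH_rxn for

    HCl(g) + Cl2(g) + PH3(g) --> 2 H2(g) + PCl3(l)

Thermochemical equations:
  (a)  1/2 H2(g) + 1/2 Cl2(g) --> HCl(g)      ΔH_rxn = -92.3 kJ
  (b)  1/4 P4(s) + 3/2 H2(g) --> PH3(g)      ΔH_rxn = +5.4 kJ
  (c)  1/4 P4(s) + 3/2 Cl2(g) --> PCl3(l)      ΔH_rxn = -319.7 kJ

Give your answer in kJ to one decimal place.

ΔH_rxn = -232.8 kJ

(a) reversed (HCl(g) must end up as a reactant): +92.3 kJ
(b) reversed (reverse to put PH3(g) on the reactant side): -5.4 kJ
(c) as written (PCl3(l) already on the product side): -319.7 kJ
ΔH_rxn = (+92.3) + (-5.4) + (-319.7) = -232.8 kJ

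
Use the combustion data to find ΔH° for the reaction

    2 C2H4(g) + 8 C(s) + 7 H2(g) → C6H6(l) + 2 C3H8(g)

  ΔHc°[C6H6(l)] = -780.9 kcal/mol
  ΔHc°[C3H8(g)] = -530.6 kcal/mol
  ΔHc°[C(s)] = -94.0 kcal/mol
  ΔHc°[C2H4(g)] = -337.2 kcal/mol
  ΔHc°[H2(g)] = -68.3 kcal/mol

With combustion enthalpies, reactants minus products:
= [2·(-337.2) + 8·(-94.0) + 7·(-68.3)] − [1·(-780.9) + 2·(-530.6)]
= -62.4 kcal/mol

ΔH° = -62.4 kcal/mol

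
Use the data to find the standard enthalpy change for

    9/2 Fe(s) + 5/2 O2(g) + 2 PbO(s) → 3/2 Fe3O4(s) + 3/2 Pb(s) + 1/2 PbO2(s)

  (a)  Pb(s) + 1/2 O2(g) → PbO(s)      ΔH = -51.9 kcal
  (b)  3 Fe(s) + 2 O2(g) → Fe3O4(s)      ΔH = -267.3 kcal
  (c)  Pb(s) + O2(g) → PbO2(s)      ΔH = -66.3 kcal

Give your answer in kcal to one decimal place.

(a) reversed and × 2 (PbO(s) must end up as a reactant; ×2 to match 2 PbO(s) in the target): (-2)·(-51.9) = +103.8 kcal
(b) × 3/2 (×3/2 to match 3/2 Fe3O4(s) in the target): (3/2)·(-267.3) = -400.95 kcal
(c) × 1/2 (×1/2 to match 1/2 PbO2(s) in the target): (1/2)·(-66.3) = -33.15 kcal
By Hess's law, ΔH = (-2)·(-51.9) + (3/2)·(-267.3) + (1/2)·(-66.3) = -330.3 kcal

ΔH = -330.3 kcal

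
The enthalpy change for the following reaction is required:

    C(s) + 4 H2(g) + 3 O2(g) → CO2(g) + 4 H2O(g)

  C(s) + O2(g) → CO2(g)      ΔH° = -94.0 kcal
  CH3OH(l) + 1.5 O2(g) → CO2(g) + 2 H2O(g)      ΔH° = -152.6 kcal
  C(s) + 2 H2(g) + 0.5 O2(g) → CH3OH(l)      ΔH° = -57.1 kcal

ΔH° = -325.4 kcal

equation 1 reversed: +94.0 kcal
equation 2 × 2 (scale by 2 for the 4 H2O(g)): (2)·(-152.6) = -305.2 kcal
equation 3 × 2 (×2 to match 4 H2(g) in the target): (2)·(-57.1) = -114.2 kcal
Summing the manipulated equations, ΔH° = (+94.0) + (-305.2) + (-114.2) = -325.4 kcal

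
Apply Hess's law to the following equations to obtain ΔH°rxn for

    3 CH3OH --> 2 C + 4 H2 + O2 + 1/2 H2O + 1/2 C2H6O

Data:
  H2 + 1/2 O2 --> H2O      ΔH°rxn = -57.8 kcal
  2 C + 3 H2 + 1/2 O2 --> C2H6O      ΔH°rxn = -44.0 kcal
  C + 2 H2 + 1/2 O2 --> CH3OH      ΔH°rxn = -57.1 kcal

ΔH°rxn = 120.4 kcal

equation 1 × 1/2: (1/2)·(-57.8) = -28.9 kcal
equation 2 × 1/2: (1/2)·(-44.0) = -22.0 kcal
equation 3 reversed and × 3: (-3)·(-57.1) = +171.3 kcal
ΔH°rxn = (1/2)·(-57.8) + (1/2)·(-44.0) + (-3)·(-57.1) = 120.4 kcal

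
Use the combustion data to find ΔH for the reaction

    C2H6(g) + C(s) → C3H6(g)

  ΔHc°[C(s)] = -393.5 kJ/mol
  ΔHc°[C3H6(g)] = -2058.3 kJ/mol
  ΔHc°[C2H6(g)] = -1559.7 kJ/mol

With combustion enthalpies, reactants minus products:
= [1·(-1559.7) + 1·(-393.5)] − [1·(-2058.3)]
= 105.1 kJ/mol

ΔH = 105.1 kJ/mol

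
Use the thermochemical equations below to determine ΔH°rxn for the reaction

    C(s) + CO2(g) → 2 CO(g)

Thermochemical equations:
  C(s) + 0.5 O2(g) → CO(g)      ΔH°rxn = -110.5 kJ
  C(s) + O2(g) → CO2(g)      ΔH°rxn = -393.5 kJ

equation 1 × 2 (scale by 2 for the 2 CO(g)): (2)·(-110.5) = -221.0 kJ
equation 2 reversed (reverse to put CO2(g) on the reactant side): +393.5 kJ
ΔH°rxn = (-221.0) + (+393.5) = 172.5 kJ

ΔH°rxn = 172.5 kJ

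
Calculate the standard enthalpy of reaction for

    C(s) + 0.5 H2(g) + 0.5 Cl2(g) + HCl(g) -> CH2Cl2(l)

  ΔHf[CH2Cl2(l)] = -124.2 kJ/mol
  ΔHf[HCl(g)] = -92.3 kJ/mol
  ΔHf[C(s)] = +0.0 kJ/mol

ΔH°rxn = -31.9 kJ/mol

Products: 1·(-124.2) = -124.2
Reactants: 1·(+0.0) + 1/2·(+0.0) + 1/2·(+0.0) + 1·(-92.3) = -92.3
ΔH°rxn = (-124.2) − (-92.3) = -31.9 kJ/mol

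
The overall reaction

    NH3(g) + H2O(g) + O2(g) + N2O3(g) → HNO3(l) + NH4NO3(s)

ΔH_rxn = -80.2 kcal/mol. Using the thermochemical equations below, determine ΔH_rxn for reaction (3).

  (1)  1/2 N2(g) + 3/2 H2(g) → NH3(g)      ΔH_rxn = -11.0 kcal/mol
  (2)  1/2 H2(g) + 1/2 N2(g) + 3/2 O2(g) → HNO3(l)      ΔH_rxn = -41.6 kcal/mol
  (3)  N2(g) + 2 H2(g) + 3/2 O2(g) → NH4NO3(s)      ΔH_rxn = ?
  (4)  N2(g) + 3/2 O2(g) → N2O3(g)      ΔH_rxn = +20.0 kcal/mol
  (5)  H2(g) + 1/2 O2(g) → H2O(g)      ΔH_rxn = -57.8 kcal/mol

(1) reversed: +11.0 kcal/mol
(2) as written: -41.6 kcal/mol
(3) as written: contributes x
(4) reversed: -20.0 kcal/mol
(5) reversed: +57.8 kcal/mol
-80.2 = (+11.0) + (-41.6) + (-20.0) + (+57.8) + x
x = (-80.2 − (+7.2)) / (1) = -87.4 kcal/mol

ΔH_rxn = -87.4 kcal/mol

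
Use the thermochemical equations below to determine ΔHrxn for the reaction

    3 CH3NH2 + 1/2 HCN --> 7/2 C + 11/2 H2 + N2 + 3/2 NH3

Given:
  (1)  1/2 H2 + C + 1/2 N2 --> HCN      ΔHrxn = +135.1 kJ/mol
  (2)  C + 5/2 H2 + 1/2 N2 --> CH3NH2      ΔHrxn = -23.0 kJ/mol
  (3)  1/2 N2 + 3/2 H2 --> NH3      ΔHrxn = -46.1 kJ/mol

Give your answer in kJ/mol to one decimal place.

(1) reversed and × 1/2 (HCN must end up as a reactant; ×1/2 to match 1/2 HCN in the target): (-1/2)·(+135.1) = -67.55 kJ/mol
(2) reversed and × 3 (reverse to put CH3NH2 on the reactant side; ×3 to match 3 CH3NH2 in the target): (-3)·(-23.0) = +69.0 kJ/mol
(3) × 3/2 (scale by 3/2 for the 3/2 NH3): (3/2)·(-46.1) = -69.15 kJ/mol
Since enthalpy is a state function, ΔHrxn = (-67.55) + (+69.0) + (-69.15) = -67.7 kJ/mol

ΔHrxn = -67.7 kJ/mol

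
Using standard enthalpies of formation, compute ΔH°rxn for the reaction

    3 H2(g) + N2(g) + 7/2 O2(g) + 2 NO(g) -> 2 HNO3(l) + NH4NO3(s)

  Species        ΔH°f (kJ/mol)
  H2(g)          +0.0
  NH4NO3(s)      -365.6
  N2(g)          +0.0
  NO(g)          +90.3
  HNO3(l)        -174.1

Products: 2·(-174.1) + 1·(-365.6) = -713.8
Reactants: 3·(+0.0) + 1·(+0.0) + 7/2·(+0.0) + 2·(+90.3) = +180.6
ΔH°rxn = (-713.8) − (+180.6) = -894.4 kJ/mol

ΔH°rxn = -894.4 kJ/mol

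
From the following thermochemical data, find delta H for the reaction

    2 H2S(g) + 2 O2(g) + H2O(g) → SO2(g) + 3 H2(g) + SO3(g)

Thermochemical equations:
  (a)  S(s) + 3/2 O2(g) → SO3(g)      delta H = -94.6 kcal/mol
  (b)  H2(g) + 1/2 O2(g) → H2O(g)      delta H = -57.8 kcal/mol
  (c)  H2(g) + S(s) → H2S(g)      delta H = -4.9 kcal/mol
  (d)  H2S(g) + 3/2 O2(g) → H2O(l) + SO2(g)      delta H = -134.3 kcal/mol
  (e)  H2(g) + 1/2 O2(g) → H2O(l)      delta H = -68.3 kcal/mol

(a) as written: -94.6 kcal/mol
(b) reversed: +57.8 kcal/mol
(c) reversed: +4.9 kcal/mol
(d) as written: -134.3 kcal/mol
(e) reversed: +68.3 kcal/mol
delta H = (-94.6) + (+57.8) + (+4.9) + (-134.3) + (+68.3) = -97.9 kcal/mol

delta H = -97.9 kcal/mol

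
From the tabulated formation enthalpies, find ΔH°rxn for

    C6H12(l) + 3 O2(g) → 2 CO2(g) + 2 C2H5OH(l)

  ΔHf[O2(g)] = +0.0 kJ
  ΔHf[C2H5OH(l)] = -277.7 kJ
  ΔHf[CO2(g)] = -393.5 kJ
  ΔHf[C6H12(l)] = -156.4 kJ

ΔH°rxn = -1186.0 kJ

Products: 2·(-393.5) + 2·(-277.7) = -1342.4
Reactants: 1·(-156.4) + 3·(+0.0) = -156.4
ΔH°rxn = (-1342.4) − (-156.4) = -1186.0 kJ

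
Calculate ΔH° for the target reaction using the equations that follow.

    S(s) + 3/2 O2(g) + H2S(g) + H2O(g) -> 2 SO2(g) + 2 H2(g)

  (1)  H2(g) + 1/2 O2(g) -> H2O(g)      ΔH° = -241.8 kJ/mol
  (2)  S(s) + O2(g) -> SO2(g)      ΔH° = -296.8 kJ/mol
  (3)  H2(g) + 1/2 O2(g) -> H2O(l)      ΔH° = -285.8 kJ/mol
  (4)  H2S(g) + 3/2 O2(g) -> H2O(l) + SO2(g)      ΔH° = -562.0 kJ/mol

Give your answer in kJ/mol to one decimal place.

(1) reversed: +241.8 kJ/mol
(2) as written: -296.8 kJ/mol
(3) reversed: +285.8 kJ/mol
(4) as written: -562.0 kJ/mol
ΔH° = (+241.8) + (-296.8) + (+285.8) + (-562.0) = -331.2 kJ/mol

ΔH° = -331.2 kJ/mol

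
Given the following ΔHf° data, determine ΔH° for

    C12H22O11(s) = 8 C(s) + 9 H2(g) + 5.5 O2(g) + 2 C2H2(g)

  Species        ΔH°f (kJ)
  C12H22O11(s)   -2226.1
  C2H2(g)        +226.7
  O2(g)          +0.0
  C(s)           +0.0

Products: 8·(+0.0) + 9·(+0.0) + 11/2·(+0.0) + 2·(+226.7) = +453.4
Reactants: 1·(-2226.1) = -2226.1
ΔH° = (+453.4) − (-2226.1) = 2679.5 kJ

ΔH° = 2679.5 kJ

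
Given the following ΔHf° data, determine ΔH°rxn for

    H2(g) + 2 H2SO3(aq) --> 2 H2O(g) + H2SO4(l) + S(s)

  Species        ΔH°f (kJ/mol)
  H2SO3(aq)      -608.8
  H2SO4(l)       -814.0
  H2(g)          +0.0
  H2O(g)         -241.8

ΔH°rxn = -80.0 kJ/mol

ΔH°rxn = Σ nΔHf°(products) − Σ nΔHf°(reactants).
Products: 2·(-241.8) + 1·(-814.0) + 1·(+0.0) = -1297.6
Reactants: 1·(+0.0) + 2·(-608.8) = -1217.6
ΔH°rxn = (-1297.6) − (-1217.6) = -80.0 kJ/mol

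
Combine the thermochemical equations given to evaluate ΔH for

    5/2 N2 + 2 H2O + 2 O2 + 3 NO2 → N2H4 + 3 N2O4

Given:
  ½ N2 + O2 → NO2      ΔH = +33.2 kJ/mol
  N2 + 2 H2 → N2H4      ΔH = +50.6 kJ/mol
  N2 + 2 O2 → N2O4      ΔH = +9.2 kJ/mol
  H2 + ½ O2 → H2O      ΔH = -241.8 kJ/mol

equation 1 reversed and × 3: (-3)·(+33.2) = -99.6 kJ/mol
equation 2 as written: +50.6 kJ/mol
equation 3 × 3: (3)·(+9.2) = +27.6 kJ/mol
equation 4 reversed and × 2: (-2)·(-241.8) = +483.6 kJ/mol
Summing the manipulated equations, ΔH = (-3)·(+33.2) + (1)·(+50.6) + (3)·(+9.2) + (-2)·(-241.8) = 462.2 kJ/mol

ΔH = 462.2 kJ/mol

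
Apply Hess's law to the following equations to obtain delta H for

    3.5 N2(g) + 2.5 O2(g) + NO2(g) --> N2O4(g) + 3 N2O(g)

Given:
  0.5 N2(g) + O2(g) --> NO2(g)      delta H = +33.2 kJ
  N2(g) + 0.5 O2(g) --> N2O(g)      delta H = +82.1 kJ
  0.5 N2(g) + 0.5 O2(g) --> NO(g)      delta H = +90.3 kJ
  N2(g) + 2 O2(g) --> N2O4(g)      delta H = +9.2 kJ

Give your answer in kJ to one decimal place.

equation 1 reversed: -33.2 kJ
equation 2 × 3: (3)·(+82.1) = +246.3 kJ
equation 3: not needed.
equation 4 as written: +9.2 kJ
delta H = (-33.2) + (+246.3) + (+9.2) = 222.3 kJ

delta H = 222.3 kJ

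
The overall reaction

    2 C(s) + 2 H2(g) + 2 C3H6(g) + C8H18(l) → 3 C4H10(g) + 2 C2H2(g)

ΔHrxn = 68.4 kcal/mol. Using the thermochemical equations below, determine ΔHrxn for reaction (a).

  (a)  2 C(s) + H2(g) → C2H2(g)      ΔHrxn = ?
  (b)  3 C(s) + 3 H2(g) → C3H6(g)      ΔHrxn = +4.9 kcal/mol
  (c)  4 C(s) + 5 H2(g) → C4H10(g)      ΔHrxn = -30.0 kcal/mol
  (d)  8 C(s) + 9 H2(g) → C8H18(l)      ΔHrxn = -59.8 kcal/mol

(a) × 2 (×2 to match 2 C2H2(g) in the target): contributes 2·x
(b) reversed and × 2 (reverse to put C3H6(g) on the reactant side; ×2 to match 2 C3H6(g) in the target): (-2)·(+4.9) = -9.8 kcal/mol
(c) × 3 (scale by 3 for the 3 C4H10(g)): (3)·(-30.0) = -90.0 kcal/mol
(d) reversed (reverse to put C8H18(l) on the reactant side): +59.8 kcal/mol
+68.4 = (-9.8) + (-90.0) + (+59.8) + 2·x
x = (+68.4 − (-40.0)) / (2) = 54.2 kcal/mol

ΔHrxn = 54.2 kcal/mol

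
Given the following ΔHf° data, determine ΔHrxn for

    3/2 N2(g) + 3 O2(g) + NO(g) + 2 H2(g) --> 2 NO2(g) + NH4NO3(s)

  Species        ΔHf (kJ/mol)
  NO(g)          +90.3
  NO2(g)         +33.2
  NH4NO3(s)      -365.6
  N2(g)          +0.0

ΔHrxn = -389.5 kJ/mol

Products: 2·(+33.2) + 1·(-365.6) = -299.2
Reactants: 3/2·(+0.0) + 3·(+0.0) + 1·(+90.3) + 2·(+0.0) = +90.3
ΔHrxn = (-299.2) − (+90.3) = -389.5 kJ/mol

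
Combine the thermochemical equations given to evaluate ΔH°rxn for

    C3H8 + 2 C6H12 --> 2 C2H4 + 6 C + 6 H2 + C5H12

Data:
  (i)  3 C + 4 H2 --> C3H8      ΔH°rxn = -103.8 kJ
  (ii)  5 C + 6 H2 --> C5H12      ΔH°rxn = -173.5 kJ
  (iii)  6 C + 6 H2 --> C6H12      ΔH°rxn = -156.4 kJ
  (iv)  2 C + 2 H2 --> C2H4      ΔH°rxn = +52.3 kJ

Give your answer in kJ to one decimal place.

(i) reversed (C3H8 must end up as a reactant): +103.8 kJ
(ii) as written (C5H12 already on the product side): -173.5 kJ
(iii) reversed and × 2 (C6H12 must end up as a reactant; scale by 2 for the 2 C6H12): (-2)·(-156.4) = +312.8 kJ
(iv) × 2 (×2 to match 2 C2H4 in the target): (2)·(+52.3) = +104.6 kJ
Combining the equations, ΔH°rxn = (-1)·(-103.8) + (1)·(-173.5) + (-2)·(-156.4) + (2)·(+52.3) = 347.7 kJ

ΔH°rxn = 347.7 kJ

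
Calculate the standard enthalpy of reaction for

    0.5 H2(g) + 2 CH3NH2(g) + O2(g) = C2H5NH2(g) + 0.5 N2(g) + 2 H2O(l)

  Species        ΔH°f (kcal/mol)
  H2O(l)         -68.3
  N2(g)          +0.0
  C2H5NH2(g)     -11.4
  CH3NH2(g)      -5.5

ΔH°rxn = Σ nΔHf°(products) − Σ nΔHf°(reactants).
Products: 1·(-11.4) + 1/2·(+0.0) + 2·(-68.3) = -148.0
Reactants: 1/2·(+0.0) + 2·(-5.5) + 1·(+0.0) = -11.0
ΔH°rxn = (-148.0) − (-11.0) = -137.0 kcal/mol

ΔH°rxn = -137.0 kcal/mol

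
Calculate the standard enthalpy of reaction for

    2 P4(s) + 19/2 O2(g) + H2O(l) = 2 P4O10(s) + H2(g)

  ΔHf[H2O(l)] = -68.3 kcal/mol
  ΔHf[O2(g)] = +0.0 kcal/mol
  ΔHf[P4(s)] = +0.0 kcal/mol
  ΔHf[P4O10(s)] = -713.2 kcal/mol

Products: 2·(-713.2) + 1·(+0.0) = -1426.4
Reactants: 2·(+0.0) + 19/2·(+0.0) + 1·(-68.3) = -68.3
ΔH° = (-1426.4) − (-68.3) = -1358.1 kcal/mol

ΔH° = -1358.1 kcal/mol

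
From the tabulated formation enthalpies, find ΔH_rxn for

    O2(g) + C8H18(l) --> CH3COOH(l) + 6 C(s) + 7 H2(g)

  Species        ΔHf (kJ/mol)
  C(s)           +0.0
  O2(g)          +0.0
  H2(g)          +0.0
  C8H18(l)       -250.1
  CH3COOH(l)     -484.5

Products: 1·(-484.5) + 6·(+0.0) + 7·(+0.0) = -484.5
Reactants: 1·(+0.0) + 1·(-250.1) = -250.1
ΔH_rxn = (-484.5) − (-250.1) = -234.4 kJ/mol

ΔH_rxn = -234.4 kJ/mol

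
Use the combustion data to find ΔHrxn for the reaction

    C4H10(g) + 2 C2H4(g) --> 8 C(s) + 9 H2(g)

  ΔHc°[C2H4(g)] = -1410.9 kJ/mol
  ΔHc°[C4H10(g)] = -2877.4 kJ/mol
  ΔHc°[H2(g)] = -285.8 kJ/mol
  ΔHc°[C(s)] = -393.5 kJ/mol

ΔHrxn = 21.0 kJ/mol

With combustion enthalpies, reactants minus products:
= [1·(-2877.4) + 2·(-1410.9)] − [8·(-393.5) + 9·(-285.8)]
= 21.0 kJ/mol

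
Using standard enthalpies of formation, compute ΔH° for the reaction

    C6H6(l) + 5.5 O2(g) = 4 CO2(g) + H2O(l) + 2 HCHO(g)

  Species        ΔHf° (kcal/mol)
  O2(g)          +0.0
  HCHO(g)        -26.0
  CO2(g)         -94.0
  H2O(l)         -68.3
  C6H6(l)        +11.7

ΔH° = -508.0 kcal/mol

ΔH°rxn = Σ nΔHf°(products) − Σ nΔHf°(reactants).
Products: 4·(-94.0) + 1·(-68.3) + 2·(-26.0) = -496.3
Reactants: 1·(+11.7) + 11/2·(+0.0) = +11.7
ΔH° = (-496.3) − (+11.7) = -508.0 kcal/mol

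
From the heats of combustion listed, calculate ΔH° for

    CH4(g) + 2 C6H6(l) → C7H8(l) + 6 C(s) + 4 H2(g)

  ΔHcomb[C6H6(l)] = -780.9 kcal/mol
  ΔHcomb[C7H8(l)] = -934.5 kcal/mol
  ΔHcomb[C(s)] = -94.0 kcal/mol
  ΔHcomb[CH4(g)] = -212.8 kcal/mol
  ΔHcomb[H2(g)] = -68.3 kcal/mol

Using ΔH = Σ nΔHc°(reactants) − Σ nΔHc°(products):
= [1·(-212.8) + 2·(-780.9)] − [1·(-934.5) + 6·(-94.0) + 4·(-68.3)]
= -2.9 kcal/mol

ΔH° = -2.9 kcal/mol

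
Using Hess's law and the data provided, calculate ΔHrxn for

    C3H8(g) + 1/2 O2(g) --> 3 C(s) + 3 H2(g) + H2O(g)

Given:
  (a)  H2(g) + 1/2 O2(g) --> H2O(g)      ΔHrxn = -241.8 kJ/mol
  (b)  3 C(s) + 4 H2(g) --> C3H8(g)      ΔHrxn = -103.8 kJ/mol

(a) as written: -241.8 kJ/mol
(b) reversed: +103.8 kJ/mol
ΔHrxn = (-241.8) + (+103.8) = -138.0 kJ/mol

ΔHrxn = -138.0 kJ/mol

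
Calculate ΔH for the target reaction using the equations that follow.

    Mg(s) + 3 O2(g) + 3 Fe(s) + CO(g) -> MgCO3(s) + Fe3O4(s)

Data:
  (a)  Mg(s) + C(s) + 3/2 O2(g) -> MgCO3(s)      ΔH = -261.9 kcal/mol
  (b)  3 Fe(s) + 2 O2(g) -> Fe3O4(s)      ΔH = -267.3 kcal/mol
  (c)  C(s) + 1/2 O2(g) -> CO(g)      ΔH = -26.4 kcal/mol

(a) as written: -261.9 kcal/mol
(b) as written: -267.3 kcal/mol
(c) reversed: +26.4 kcal/mol
ΔH = (-261.9) + (-267.3) + (+26.4) = -502.8 kcal/mol

ΔH = -502.8 kcal/mol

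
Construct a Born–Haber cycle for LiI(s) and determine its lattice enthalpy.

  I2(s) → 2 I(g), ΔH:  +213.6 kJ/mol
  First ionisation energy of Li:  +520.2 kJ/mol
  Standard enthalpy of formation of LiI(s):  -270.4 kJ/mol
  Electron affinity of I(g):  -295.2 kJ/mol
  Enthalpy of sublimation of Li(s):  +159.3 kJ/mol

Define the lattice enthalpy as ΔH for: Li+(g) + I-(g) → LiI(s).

U = -761.5 kJ/mol

ΔHf° = 1·ΔHsub + 1·(ΣIE) + 1/2·D(I2) + 1·EA + U
-270.4 = 1·(+159.3) + 1·(+520.2) + 1/2·(+213.6) + 1·(-295.2) + U
U = -270.4 − (+491.1) = -761.5 kJ/mol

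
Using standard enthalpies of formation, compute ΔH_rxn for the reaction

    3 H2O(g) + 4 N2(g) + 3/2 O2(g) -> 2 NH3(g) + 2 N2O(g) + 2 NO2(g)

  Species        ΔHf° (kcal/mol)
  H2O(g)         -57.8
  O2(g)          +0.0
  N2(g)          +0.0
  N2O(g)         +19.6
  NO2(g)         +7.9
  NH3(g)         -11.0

Products: 2·(-11.0) + 2·(+19.6) + 2·(+7.9) = +33.0
Reactants: 3·(-57.8) + 4·(+0.0) + 3/2·(+0.0) = -173.4
ΔH_rxn = (+33.0) − (-173.4) = 206.4 kcal/mol

ΔH_rxn = 206.4 kcal/mol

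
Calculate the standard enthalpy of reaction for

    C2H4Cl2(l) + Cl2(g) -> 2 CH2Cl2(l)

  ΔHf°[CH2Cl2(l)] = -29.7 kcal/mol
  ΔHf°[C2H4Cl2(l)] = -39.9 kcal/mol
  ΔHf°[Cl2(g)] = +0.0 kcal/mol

ΔH°rxn = Σ nΔHf°(products) − Σ nΔHf°(reactants).
Products: 2·(-29.7) = -59.4
Reactants: 1·(-39.9) + 1·(+0.0) = -39.9
ΔH°rxn = (-59.4) − (-39.9) = -19.5 kcal/mol

ΔH°rxn = -19.5 kcal/mol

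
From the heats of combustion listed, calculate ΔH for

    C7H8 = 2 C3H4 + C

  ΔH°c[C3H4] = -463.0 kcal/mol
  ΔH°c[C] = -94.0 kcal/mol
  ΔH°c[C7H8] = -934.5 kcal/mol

Using ΔH = Σ nΔHc°(reactants) − Σ nΔHc°(products):
= [1·(-934.5)] − [2·(-463.0) + 1·(-94.0)]
= 85.5 kcal/mol

ΔH = 85.5 kcal/mol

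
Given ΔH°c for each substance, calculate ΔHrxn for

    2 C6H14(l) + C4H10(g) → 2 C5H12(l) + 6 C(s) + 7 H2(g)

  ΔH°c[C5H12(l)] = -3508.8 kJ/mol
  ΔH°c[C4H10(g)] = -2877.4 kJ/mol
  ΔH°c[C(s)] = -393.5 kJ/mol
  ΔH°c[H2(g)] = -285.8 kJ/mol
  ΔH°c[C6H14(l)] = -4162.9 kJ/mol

ΔHrxn = 176.0 kJ/mol

With combustion enthalpies, reactants minus products:
= [2·(-4162.9) + 1·(-2877.4)] − [2·(-3508.8) + 6·(-393.5) + 7·(-285.8)]
= 176.0 kJ/mol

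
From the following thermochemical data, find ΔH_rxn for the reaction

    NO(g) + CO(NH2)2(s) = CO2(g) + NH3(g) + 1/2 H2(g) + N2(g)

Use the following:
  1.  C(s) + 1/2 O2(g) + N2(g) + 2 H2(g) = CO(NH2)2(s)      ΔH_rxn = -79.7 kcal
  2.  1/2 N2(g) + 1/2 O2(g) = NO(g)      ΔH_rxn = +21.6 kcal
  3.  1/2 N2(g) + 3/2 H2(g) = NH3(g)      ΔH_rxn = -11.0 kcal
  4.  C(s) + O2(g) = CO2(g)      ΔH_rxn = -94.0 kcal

eq. 1 reversed: +79.7 kcal
eq. 2 reversed: -21.6 kcal
eq. 3 as written: -11.0 kcal
eq. 4 as written: -94.0 kcal
ΔH_rxn = (+79.7) + (-21.6) + (-11.0) + (-94.0) = -46.9 kcal

ΔH_rxn = -46.9 kcal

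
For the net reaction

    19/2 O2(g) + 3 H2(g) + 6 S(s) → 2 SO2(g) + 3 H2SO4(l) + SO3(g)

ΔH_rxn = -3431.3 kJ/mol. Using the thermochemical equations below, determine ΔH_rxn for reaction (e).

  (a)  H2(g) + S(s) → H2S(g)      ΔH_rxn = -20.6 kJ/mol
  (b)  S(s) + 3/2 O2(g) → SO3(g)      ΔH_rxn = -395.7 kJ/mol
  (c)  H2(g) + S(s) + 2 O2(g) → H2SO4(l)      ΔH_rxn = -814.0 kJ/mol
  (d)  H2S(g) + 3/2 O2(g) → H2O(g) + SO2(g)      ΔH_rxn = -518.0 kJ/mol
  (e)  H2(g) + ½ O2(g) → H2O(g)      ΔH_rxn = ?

(a) × 2: (2)·(-20.6) = -41.2 kJ/mol
(b) as written (SO3(g) already on the product side): -395.7 kJ/mol
(c) × 3 (×3 to match 3 H2SO4(l) in the target): (3)·(-814.0) = -2442.0 kJ/mol
(d) × 2 (scale by 2 for the 2 SO2(g)): (2)·(-518.0) = -1036.0 kJ/mol
(e) reversed and × 2: contributes −2·x
-3431.3 = (-41.2) + (-395.7) + (-2442.0) + (-1036.0) − 2·x
x = (-3431.3 − (-3914.9)) / (-2) = -241.8 kJ/mol

ΔH_rxn = -241.8 kJ/mol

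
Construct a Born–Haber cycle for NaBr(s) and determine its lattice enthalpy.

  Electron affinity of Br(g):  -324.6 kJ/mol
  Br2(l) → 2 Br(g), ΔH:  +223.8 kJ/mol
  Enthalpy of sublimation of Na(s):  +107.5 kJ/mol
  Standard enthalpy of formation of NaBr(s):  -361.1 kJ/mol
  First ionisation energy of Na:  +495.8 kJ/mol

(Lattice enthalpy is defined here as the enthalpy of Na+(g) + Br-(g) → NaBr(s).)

ΔHf° = 1·ΔHsub + 1·(ΣIE) + 1/2·D(Br2) + 1·EA + U
-361.1 = 1·(+107.5) + 1·(+495.8) + 1/2·(+223.8) + 1·(-324.6) + U
U = -361.1 − (+390.6) = -751.7 kJ/mol

U = -751.7 kJ/mol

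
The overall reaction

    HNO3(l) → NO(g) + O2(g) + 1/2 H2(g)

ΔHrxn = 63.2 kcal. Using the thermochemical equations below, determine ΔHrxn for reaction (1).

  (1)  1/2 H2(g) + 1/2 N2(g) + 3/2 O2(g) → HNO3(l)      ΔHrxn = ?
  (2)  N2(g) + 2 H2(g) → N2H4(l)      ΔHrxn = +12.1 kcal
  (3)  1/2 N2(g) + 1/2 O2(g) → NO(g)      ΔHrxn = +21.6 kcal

(1) reversed: contributes −x
(2): not needed.
(3) as written: +21.6 kcal
+63.2 = (+21.6) − x
x = (+63.2 − (+21.6)) / (-1) = -41.6 kcal

ΔHrxn = -41.6 kcal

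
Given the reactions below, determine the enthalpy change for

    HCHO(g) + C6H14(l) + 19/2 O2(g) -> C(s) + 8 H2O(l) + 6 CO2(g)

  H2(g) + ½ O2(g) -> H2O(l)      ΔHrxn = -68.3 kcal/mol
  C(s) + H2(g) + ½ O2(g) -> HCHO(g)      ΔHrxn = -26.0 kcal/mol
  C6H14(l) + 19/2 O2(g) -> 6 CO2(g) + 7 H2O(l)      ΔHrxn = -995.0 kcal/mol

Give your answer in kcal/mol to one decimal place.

equation 1 as written: -68.3 kcal/mol
equation 2 reversed: +26.0 kcal/mol
equation 3 as written: -995.0 kcal/mol
By Hess's law, ΔHrxn = (-68.3) + (+26.0) + (-995.0) = -1037.3 kcal/mol

ΔHrxn = -1037.3 kcal/mol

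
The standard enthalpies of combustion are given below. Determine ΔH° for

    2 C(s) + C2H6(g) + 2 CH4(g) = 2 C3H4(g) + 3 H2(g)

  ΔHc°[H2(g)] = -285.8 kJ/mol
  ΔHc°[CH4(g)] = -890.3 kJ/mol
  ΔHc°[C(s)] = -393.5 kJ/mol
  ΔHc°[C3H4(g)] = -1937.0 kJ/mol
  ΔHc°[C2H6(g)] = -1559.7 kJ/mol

Using ΔH = Σ nΔHc°(reactants) − Σ nΔHc°(products):
= [2·(-393.5) + 1·(-1559.7) + 2·(-890.3)] − [2·(-1937.0) + 3·(-285.8)]
= 604.1 kJ/mol

ΔH° = 604.1 kJ/mol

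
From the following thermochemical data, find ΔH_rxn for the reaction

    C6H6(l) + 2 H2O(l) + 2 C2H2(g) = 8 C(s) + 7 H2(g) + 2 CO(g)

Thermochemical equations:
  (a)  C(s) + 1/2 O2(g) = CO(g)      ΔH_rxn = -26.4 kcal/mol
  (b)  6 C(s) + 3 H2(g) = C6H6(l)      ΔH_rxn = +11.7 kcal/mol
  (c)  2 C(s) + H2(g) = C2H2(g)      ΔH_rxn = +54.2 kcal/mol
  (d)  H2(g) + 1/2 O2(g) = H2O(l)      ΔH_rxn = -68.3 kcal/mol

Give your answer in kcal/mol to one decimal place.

ΔH_rxn = -36.3 kcal/mol

(a) × 2 (scale by 2 for the 2 CO(g)): (2)·(-26.4) = -52.8 kcal/mol
(b) reversed (C6H6(l) must end up as a reactant): -11.7 kcal/mol
(c) reversed and × 2 (reverse to put C2H2(g) on the reactant side; scale by 2 for the 2 C2H2(g)): (-2)·(+54.2) = -108.4 kcal/mol
(d) reversed and × 2 (reverse to put H2O(l) on the reactant side; ×2 to match 2 H2O(l) in the target): (-2)·(-68.3) = +136.6 kcal/mol
Summing the manipulated equations, ΔH_rxn = (2)·(-26.4) + (-1)·(+11.7) + (-2)·(+54.2) + (-2)·(-68.3) = -36.3 kcal/mol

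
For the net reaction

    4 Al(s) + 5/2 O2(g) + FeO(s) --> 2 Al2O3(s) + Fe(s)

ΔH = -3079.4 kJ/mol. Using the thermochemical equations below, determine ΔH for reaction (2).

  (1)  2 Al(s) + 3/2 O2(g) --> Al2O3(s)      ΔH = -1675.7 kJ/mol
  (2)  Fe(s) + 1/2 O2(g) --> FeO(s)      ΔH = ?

(1) × 2: (2)·(-1675.7) = -3351.4 kJ/mol
(2) reversed: contributes −x
-3079.4 = (-3351.4) − x
x = (-3079.4 − (-3351.4)) / (-1) = -272.0 kJ/mol

ΔH = -272.0 kJ/mol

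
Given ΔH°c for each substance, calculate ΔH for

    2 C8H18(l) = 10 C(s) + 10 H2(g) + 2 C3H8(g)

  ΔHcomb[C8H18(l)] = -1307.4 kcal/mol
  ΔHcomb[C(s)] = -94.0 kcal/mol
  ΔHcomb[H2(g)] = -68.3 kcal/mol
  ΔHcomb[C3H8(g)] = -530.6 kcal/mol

Using ΔH = Σ nΔHc°(reactants) − Σ nΔHc°(products):
= [2·(-1307.4)] − [10·(-94.0) + 10·(-68.3) + 2·(-530.6)]
= 69.4 kcal/mol

ΔH = 69.4 kcal/mol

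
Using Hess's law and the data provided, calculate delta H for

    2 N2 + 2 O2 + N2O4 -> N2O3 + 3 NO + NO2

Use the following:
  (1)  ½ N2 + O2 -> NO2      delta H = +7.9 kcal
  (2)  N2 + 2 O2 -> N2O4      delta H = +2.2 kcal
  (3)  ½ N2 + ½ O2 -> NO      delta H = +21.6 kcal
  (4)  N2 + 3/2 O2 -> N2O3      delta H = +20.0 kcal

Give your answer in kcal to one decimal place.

(1) as written (NO2 already on the product side): +7.9 kcal
(2) reversed (reverse to put N2O4 on the reactant side): -2.2 kcal
(3) × 3 (×3 to match 3 NO in the target): (3)·(+21.6) = +64.8 kcal
(4) as written (N2O3 already on the product side): +20.0 kcal
Combining the equations, delta H = (+7.9) + (-2.2) + (+64.8) + (+20.0) = 90.5 kcal

delta H = 90.5 kcal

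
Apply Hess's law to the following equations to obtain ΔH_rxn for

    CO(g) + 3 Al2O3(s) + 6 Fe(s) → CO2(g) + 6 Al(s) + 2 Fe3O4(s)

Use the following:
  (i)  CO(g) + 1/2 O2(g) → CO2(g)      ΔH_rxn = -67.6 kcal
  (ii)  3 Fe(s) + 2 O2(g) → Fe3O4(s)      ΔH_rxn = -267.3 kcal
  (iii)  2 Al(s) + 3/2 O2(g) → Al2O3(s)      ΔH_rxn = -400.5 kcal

(i) as written (CO(g) already on the reactant side): -67.6 kcal
(ii) × 2 (×2 to match 2 Fe3O4(s) in the target): (2)·(-267.3) = -534.6 kcal
(iii) reversed and × 3 (reverse to put Al2O3(s) on the reactant side; scale by 3 for the 3 Al2O3(s)): (-3)·(-400.5) = +1201.5 kcal
ΔH_rxn = (1)·(-67.6) + (2)·(-267.3) + (-3)·(-400.5) = 599.3 kcal

ΔH_rxn = 599.3 kcal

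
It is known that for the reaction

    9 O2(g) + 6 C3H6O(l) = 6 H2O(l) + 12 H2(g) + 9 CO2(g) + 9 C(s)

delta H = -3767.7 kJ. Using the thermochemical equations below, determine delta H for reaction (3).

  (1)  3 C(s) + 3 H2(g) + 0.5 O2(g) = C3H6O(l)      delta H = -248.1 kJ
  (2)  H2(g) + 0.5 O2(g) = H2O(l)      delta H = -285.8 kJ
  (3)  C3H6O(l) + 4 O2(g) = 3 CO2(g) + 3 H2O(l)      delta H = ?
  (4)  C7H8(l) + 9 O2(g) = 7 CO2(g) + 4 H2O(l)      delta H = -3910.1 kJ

delta H = -1789.8 kJ

(1) reversed and × 3: (-3)·(-248.1) = +744.3 kJ
(2) reversed and × 3: (-3)·(-285.8) = +857.4 kJ
(3) × 3: contributes 3·x
(4): not needed.
-3767.7 = (+744.3) + (+857.4) + 3·x
x = (-3767.7 − (+1601.7)) / (3) = -1789.8 kJ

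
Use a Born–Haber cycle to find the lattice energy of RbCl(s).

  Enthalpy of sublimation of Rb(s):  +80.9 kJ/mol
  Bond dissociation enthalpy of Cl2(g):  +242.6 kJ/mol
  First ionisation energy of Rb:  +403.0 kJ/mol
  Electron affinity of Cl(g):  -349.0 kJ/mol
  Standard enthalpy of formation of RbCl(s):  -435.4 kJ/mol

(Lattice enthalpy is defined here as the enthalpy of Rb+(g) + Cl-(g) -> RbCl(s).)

U = -691.6 kJ/mol

ΔHf° = 1·ΔHsub + 1·(ΣIE) + 1/2·D(Cl2) + 1·EA + U
-435.4 = 1·(+80.9) + 1·(+403.0) + 1/2·(+242.6) + 1·(-349.0) + U
U = -435.4 − (+256.2) = -691.6 kJ/mol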